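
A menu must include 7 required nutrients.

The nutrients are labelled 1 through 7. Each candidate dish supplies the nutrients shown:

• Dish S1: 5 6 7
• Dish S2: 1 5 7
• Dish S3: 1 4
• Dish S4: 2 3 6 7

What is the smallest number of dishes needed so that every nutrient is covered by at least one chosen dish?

3

Take {S1, S3, S4}. Their union is {1, 2, 3, 4, 5, 6, 7}, which is all 7 nutrients.
Only S4 contains 2, so S4 is forced; the remaining 3 nutrients need at least 2 more dishes (each remaining dish adds at most 2) — so at least 3 dishes are needed, and 3 is optimal.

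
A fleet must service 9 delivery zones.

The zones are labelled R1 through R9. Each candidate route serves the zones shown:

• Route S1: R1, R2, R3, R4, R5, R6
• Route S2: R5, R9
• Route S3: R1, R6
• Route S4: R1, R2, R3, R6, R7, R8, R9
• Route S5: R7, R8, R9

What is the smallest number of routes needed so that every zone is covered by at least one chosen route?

Take {S1, S4}. Their union is {R1, R2, R3, R4, R5, R6, R7, R8, R9}, which is all 9 zones.
No single route has all 9 zones (the largest, S4, has 7), so 2 is optimal.

2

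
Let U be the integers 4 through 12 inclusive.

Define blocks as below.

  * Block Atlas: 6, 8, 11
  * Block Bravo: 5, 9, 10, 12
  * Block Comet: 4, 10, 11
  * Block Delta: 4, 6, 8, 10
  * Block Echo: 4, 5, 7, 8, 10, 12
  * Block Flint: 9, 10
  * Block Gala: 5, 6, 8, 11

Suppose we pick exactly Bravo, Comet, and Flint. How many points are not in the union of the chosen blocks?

3

Union of Bravo, Comet, Flint = {4, 5, 9, 10, 11, 12}.
Not covered: 6, 7, 8 — 3 points.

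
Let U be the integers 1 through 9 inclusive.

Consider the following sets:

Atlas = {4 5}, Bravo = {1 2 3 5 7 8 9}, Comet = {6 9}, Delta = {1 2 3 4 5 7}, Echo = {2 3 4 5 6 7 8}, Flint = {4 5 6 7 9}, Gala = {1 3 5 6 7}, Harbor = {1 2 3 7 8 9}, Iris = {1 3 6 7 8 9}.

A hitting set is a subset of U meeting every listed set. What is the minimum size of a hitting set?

Take H = {5, 9}. Each listed set contains at least one of these, so H is a hitting set of size 2.
The sets Atlas, Harbor are pairwise disjoint, so any hitting set needs a separate item for each — at least 2. Hence 2 is optimal.

2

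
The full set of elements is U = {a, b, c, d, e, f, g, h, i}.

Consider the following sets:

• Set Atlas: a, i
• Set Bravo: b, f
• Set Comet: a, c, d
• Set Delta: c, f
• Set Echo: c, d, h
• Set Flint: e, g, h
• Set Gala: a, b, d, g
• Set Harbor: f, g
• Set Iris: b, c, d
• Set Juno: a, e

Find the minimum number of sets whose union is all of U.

Atlas, Delta, Flint, and Gala cover everything between them: the union {a, b, c, d, e, f, g, h, i} is all of U.
Only Atlas contains i, so Atlas is forced; the remaining 7 elements need at least 3 more sets (each remaining set adds at most 3) — so at least 4 sets are needed, and 4 is optimal.

4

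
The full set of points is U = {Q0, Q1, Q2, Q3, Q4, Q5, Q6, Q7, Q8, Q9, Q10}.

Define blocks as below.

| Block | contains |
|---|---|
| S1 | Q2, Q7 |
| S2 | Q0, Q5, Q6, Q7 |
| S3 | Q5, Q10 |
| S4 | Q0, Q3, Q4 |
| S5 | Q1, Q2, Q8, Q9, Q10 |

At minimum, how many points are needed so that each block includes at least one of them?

3

Take H = {Q0, Q2, Q10}. Each listed block contains at least one of these, so H is a hitting set of size 3.
The blocks S1, S3, S4 are pairwise disjoint, so any hitting set needs a separate point for each — at least 3. Hence 3 is optimal.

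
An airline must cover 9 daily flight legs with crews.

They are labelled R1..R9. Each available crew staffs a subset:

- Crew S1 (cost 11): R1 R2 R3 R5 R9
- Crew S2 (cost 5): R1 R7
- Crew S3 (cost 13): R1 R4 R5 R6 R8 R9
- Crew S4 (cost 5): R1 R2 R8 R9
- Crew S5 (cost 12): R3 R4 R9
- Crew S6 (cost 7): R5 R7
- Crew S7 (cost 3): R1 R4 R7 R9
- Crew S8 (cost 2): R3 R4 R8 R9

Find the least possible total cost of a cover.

S3, S4, S7, S8 together cover every leg (S3 ∪ S4 ∪ S7 ∪ S8 = {R1, R2, R3, R4, R5, R6, R7, R8, R9}); total cost 13 + 5 + 3 + 2 = 23.
No covering selection has total cost below 23.

23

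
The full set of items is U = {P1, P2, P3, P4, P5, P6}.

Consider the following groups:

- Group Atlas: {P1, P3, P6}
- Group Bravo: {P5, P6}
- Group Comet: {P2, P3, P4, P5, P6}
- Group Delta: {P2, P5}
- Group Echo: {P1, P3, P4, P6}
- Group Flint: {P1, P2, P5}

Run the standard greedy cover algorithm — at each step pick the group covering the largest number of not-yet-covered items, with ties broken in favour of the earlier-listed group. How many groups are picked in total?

2

Greedy: pick Comet (covers 5 new) → pick Atlas (covers 1 new). Total picks: 2.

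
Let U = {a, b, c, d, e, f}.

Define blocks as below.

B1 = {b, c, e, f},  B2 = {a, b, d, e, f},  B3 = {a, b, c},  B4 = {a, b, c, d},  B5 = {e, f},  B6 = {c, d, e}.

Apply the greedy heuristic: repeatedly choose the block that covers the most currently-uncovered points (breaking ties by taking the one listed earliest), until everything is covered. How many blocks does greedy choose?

2

Greedy: pick B2 (covers 5 new) → pick B1 (covers 1 new). Total picks: 2.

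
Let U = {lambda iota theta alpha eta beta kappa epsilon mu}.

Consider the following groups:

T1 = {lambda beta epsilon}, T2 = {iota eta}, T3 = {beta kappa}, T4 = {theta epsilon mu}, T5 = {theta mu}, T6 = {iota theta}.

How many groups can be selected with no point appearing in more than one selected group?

3

T1, T2, T5 are pairwise disjoint (T1={lambda,beta,epsilon}; T2={iota,eta}; T5={theta,mu}).
Every remaining group overlaps one of these, and no 4 of the listed groups are pairwise disjoint, so 3 is the maximum.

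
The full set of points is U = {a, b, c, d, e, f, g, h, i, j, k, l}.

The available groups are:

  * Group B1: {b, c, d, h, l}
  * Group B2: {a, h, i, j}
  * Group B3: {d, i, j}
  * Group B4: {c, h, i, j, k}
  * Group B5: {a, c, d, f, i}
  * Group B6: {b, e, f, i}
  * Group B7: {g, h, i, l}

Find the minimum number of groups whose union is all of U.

4

B4, B5, B6, and B7 cover everything between them: the union {a, b, c, d, e, f, g, h, i, j, k, l} is all of U.
Only B4 contains k, so B4 is forced; the remaining 7 points need at least 3 more groups (each remaining group adds at most 3) — so at least 4 groups are needed, and 4 is optimal.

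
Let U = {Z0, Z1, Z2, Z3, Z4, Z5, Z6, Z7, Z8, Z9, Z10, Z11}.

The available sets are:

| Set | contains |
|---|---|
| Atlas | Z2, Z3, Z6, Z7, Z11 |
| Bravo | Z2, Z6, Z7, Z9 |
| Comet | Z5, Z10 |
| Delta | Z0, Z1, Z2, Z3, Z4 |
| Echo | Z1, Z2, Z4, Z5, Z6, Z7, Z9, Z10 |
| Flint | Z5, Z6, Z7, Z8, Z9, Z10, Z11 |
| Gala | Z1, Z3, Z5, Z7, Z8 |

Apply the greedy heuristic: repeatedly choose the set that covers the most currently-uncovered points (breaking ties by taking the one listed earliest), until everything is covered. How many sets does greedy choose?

Greedy: pick Echo (covers 8 new) → pick Atlas (covers 2 new) → pick Delta (covers 1 new) → pick Flint (covers 1 new). Total picks: 4.
(The true minimum cover uses only 2 sets, so greedy is not optimal here.)

4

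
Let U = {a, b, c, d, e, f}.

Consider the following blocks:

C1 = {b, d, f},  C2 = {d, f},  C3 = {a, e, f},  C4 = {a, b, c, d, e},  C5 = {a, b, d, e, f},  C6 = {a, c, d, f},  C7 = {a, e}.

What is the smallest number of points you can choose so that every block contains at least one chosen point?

2

The 2 points {a, d} hit every block.
The blocks C2, C7 are pairwise disjoint, so any hitting set needs a separate point for each — at least 2. Hence 2 is optimal.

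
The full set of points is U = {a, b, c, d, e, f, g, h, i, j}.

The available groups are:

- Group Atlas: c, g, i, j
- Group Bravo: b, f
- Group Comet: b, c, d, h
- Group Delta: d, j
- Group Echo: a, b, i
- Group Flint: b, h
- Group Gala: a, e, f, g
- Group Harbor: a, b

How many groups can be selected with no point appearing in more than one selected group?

3

Delta, Flint, Gala are pairwise disjoint (Delta={d,j}; Flint={b,h}; Gala={a,e,f,g}).
Every remaining group overlaps one of these, and no 4 of the listed groups are pairwise disjoint, so 3 is the maximum.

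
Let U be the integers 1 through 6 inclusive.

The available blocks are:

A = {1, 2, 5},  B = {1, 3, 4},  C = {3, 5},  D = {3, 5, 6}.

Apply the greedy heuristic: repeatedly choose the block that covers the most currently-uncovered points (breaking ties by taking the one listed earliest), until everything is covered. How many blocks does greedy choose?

3

Greedy: pick A (covers 3 new) → pick B (covers 2 new) → pick D (covers 1 new). Total picks: 3.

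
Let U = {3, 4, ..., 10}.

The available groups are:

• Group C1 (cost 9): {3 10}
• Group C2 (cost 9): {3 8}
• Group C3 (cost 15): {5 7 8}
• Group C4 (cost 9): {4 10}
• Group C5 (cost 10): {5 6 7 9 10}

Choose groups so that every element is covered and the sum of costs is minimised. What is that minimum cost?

28

C2, C4, C5 together cover every element (C2 ∪ C4 ∪ C5 = {3, 4, 5, 6, 7, 8, 9, 10}); total cost 9 + 9 + 10 = 28.
No covering selection has total cost below 28.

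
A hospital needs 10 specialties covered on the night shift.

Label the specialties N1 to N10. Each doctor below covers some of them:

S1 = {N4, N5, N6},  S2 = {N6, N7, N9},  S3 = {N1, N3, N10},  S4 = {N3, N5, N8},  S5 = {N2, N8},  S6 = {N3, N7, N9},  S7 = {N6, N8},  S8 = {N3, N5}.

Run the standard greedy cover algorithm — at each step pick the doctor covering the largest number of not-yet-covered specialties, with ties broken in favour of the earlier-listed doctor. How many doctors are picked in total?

4

Greedy: pick S1 (covers 3 new) → pick S3 (covers 3 new) → pick S2 (covers 2 new) → pick S5 (covers 2 new). Total picks: 4.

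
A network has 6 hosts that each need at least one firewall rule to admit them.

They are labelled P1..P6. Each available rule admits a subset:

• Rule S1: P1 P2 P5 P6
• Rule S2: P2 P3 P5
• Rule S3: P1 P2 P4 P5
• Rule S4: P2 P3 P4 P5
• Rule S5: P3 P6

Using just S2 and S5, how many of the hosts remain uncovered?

Union of S2, S5 = {P2, P3, P5, P6}.
Not covered: P1, P4 — 2 hosts.

2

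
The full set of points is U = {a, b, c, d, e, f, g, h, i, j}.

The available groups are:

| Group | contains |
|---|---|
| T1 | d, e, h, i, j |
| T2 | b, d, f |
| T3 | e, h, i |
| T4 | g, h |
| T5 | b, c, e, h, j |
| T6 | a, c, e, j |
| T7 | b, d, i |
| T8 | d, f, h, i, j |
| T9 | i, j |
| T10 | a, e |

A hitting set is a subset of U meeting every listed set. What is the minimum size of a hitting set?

4

Take T = {a, f, h, i}. Each listed group contains at least one of these, so T is a hitting set of size 4.
The groups T2, T4, T9, T10 are pairwise disjoint, so any hitting set needs a separate point for each — at least 4. Hence 4 is optimal.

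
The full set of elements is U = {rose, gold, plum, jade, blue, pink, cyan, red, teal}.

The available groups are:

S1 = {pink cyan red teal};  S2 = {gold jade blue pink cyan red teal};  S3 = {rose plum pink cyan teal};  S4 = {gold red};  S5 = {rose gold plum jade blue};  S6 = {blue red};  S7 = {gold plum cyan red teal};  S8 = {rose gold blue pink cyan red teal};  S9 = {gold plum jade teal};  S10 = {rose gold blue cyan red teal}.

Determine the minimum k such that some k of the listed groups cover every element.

2

S5 and S8 together: S5 ∪ S8 = {rose, gold, plum, jade, blue, pink, cyan, red, teal} — every element is covered.
No single group has all 9 elements (the largest, S2, has 7), so 2 is optimal.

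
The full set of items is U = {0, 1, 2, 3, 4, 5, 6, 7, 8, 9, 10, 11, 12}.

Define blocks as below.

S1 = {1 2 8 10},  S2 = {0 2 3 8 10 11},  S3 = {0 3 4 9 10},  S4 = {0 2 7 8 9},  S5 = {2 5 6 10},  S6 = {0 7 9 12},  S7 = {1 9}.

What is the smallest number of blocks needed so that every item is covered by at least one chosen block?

5

S1, S2, S3, S5, and S6 cover everything between them: the union {0, 1, 2, 3, 4, 5, 6, 7, 8, 9, 10, 11, 12} is all of U.
No 4 of the 7 blocks cover everything (all 35 combinations miss at least one item), so 5 is optimal.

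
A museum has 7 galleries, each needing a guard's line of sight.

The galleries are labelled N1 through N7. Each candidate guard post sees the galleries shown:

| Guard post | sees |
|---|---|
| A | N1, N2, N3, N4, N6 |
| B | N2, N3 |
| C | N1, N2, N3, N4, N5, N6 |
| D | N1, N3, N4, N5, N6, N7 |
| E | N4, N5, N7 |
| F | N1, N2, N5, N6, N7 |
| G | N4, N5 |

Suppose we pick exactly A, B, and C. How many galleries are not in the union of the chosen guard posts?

Union of A, B, C = {N1, N2, N3, N4, N5, N6}.
Not covered: N7 — 1 gallery.

1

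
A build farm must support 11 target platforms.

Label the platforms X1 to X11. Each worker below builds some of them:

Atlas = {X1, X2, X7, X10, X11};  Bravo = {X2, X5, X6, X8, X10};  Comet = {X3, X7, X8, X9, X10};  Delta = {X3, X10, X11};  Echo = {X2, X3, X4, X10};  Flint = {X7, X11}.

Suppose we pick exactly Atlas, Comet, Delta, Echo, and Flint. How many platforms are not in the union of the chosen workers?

Union of Atlas, Comet, Delta, Echo, Flint = {X1, X2, X3, X4, X7, X8, X9, X10, X11}.
Not covered: X5, X6 — 2 platforms.

2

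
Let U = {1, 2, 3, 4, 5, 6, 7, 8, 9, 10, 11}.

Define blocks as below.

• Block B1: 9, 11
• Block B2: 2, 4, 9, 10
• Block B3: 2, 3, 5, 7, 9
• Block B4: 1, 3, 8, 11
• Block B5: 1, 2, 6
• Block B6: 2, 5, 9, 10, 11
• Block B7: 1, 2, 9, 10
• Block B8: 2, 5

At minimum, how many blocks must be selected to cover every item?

Take {B2, B3, B4, B5}. Their union is {1, 2, 3, 4, 5, 6, 7, 8, 9, 10, 11}, which is all 11 items.
No 3 of the 8 blocks cover everything (all 56 combinations miss at least one item), so 4 is optimal.

4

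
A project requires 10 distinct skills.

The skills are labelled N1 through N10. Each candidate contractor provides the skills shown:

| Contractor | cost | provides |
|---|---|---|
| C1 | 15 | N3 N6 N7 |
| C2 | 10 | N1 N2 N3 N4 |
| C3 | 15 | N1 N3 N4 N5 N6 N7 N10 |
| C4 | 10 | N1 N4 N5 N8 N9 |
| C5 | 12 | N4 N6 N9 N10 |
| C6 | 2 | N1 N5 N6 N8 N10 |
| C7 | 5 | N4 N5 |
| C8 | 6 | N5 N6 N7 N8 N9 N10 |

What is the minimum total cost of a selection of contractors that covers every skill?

16

C2, C8 together cover every skill (C2 ∪ C8 = {N1, N2, N3, N4, N5, N6, N7, N8, N9, N10}); total cost 10 + 6 = 16.
The greedy pick C6, C8, C2 costs 18; no covering selection beats 16.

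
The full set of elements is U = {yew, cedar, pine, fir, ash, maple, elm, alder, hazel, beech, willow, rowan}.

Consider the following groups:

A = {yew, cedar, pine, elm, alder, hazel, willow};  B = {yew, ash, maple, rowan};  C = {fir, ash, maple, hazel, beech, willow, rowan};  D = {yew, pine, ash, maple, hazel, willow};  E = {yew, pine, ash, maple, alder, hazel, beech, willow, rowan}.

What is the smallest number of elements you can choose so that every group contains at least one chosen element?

2

H = {pine, ash} meets every group (each contains at least one member of H), and |H| = 2.
No single element lies in every group, so at least 2 are needed and 2 is optimal.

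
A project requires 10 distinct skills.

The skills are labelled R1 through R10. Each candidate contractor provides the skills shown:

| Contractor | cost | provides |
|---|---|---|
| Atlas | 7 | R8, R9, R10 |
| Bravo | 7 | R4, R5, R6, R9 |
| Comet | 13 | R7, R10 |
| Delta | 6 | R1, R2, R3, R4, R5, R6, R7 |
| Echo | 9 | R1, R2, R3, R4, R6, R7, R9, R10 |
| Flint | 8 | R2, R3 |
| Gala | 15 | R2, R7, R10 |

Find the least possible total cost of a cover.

Atlas, Delta together cover every skill (Atlas ∪ Delta = {R1, R2, R3, R4, R5, R6, R7, R8, R9, R10}); total cost 7 + 6 = 13.
No covering selection has total cost below 13.

13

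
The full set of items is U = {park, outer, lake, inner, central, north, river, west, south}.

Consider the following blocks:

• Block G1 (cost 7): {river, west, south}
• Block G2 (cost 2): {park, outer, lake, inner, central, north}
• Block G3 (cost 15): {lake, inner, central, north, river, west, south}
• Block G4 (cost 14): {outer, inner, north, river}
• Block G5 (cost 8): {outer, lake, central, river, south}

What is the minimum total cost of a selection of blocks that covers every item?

G1, G2 together cover every item (G1 ∪ G2 = {park, outer, lake, inner, central, north, river, west, south}); total cost 7 + 2 = 9.
No covering selection has total cost below 9.

9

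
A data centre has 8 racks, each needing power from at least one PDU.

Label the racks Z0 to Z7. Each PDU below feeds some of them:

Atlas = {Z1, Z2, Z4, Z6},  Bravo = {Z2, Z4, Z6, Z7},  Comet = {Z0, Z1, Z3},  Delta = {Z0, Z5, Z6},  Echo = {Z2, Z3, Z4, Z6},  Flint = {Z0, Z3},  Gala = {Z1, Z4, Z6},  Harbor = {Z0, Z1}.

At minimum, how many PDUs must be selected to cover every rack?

Take {Bravo, Comet, Delta}. Their union is {Z0, Z1, Z2, Z3, Z4, Z5, Z6, Z7}, which is all 8 racks.
Only Delta contains Z5, so Delta is forced; the remaining 5 racks need at least 2 more PDUs (each remaining PDU adds at most 3) — so at least 3 PDUs are needed, and 3 is optimal.

3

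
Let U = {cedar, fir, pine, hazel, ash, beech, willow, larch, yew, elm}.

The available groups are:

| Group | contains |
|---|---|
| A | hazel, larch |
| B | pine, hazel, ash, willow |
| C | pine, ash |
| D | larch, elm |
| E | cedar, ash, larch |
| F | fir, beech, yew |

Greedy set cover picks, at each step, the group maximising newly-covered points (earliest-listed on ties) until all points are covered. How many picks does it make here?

Greedy: pick B (covers 4 new) → pick F (covers 3 new) → pick D (covers 2 new) → pick E (covers 1 new). Total picks: 4.

4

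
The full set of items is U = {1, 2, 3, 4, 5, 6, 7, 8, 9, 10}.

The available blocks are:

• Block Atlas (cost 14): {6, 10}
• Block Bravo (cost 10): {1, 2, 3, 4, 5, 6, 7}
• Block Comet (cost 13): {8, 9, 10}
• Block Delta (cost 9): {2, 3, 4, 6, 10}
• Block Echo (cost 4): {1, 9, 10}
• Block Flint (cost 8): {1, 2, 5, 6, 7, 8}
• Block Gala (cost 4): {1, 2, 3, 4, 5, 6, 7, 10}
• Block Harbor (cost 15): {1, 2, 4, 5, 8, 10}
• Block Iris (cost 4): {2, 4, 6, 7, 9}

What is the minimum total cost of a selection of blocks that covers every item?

16

Flint, Gala, Iris together cover every item (Flint ∪ Gala ∪ Iris = {1, 2, 3, 4, 5, 6, 7, 8, 9, 10}); total cost 8 + 4 + 4 = 16.
No covering selection has total cost below 16.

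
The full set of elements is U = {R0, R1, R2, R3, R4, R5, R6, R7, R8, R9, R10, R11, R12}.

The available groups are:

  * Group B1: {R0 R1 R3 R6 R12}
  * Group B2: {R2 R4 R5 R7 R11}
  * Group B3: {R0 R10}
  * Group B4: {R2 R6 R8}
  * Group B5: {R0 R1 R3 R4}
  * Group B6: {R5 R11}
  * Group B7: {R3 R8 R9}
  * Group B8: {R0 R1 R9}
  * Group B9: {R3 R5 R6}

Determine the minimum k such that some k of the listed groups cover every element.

4

Take {B1, B2, B3, B7}. Their union is {R0, R1, R2, R3, R4, R5, R6, R7, R8, R9, R10, R11, R12}, which is all 13 elements.
Only B3 contains R10, so B3 is forced; the remaining 11 elements need at least 3 more groups (each remaining group adds at most 5) — so at least 4 groups are needed, and 4 is optimal.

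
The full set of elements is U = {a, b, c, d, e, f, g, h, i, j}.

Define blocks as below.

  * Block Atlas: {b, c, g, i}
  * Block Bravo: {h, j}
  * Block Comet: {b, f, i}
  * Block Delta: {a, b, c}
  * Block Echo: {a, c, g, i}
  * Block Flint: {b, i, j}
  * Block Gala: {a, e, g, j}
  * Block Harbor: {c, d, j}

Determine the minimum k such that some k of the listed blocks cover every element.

4

Bravo, Comet, Gala, and Harbor cover everything between them: the union {a, b, c, d, e, f, g, h, i, j} is all of U.
Only Harbor contains d, so Harbor is forced; the remaining 7 elements need at least 3 more blocks (each remaining block adds at most 3) — so at least 4 blocks are needed, and 4 is optimal.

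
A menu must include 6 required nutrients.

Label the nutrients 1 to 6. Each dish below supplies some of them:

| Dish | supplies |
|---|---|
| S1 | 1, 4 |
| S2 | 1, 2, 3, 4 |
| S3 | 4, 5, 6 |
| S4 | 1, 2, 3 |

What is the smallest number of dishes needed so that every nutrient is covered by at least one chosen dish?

Take {S2, S3}. Their union is {1, 2, 3, 4, 5, 6}, which is all 6 nutrients.
No single dish has all 6 nutrients (the largest, S2, has 4), so 2 is optimal.

2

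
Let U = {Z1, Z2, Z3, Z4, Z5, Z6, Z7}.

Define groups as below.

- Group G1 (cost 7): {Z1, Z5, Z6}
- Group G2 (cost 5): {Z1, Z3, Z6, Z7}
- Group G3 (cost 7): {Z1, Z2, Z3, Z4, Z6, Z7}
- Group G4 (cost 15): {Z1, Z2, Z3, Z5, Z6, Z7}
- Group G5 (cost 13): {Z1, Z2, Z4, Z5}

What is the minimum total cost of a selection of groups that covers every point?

G1, G3 together cover every point (G1 ∪ G3 = {Z1, Z2, Z3, Z4, Z5, Z6, Z7}); total cost 7 + 7 = 14.
No covering selection has total cost below 14.

14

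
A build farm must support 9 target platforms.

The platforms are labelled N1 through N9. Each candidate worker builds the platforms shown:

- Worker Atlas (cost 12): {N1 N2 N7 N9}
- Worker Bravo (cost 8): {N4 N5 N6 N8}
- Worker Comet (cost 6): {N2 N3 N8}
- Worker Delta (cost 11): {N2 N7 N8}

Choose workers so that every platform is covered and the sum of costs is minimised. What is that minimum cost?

26

Atlas, Bravo, Comet together cover every platform (Atlas ∪ Bravo ∪ Comet = {N1, N2, N3, N4, N5, N6, N7, N8, N9}); total cost 12 + 8 + 6 = 26.
No covering selection has total cost below 26.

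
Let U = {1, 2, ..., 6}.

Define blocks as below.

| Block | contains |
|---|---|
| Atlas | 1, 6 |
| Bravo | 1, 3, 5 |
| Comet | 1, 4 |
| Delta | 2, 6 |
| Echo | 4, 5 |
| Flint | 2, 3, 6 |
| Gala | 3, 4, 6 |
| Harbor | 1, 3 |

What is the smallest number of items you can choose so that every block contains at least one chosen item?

Take H = {3, 4, 6}. Each listed block contains at least one of these, so H is a hitting set of size 3.
The blocks Delta, Echo, Harbor are pairwise disjoint, so any hitting set needs a separate item for each — at least 3. Hence 3 is optimal.

3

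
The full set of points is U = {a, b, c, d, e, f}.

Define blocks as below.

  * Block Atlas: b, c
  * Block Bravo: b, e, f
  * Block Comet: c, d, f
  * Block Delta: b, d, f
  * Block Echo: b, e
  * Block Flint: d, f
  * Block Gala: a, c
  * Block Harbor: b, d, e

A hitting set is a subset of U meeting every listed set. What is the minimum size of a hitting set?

3

The 3 points {b, c, d} hit every block.
The blocks Echo, Flint, Gala are pairwise disjoint, so any hitting set needs a separate point for each — at least 3. Hence 3 is optimal.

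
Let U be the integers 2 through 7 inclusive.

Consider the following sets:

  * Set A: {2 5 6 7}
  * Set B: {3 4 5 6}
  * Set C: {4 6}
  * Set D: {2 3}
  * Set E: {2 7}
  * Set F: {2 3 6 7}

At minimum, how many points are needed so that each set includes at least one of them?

The 2 points {2, 6} hit every set.
The sets C, D are pairwise disjoint, so any hitting set needs a separate point for each — at least 2. Hence 2 is optimal.

2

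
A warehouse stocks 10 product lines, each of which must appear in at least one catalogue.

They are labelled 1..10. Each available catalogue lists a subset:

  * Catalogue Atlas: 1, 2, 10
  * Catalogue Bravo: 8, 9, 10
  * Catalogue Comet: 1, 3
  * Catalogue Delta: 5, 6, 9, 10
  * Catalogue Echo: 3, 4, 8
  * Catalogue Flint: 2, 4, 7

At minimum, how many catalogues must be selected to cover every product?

Comet and Delta and Echo and Flint together: Comet ∪ Delta ∪ Echo ∪ Flint = {1, 2, 3, 4, 5, 6, 7, 8, 9, 10} — every product is covered.
No 3 of the 6 catalogues cover everything (all 20 combinations miss at least one product), so 4 is optimal.

4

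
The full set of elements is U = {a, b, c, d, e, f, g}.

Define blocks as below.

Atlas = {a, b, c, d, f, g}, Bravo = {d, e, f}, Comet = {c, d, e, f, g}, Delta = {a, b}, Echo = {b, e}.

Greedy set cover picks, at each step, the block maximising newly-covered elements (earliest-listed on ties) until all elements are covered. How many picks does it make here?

2

Greedy: pick Atlas (covers 6 new) → pick Bravo (covers 1 new). Total picks: 2.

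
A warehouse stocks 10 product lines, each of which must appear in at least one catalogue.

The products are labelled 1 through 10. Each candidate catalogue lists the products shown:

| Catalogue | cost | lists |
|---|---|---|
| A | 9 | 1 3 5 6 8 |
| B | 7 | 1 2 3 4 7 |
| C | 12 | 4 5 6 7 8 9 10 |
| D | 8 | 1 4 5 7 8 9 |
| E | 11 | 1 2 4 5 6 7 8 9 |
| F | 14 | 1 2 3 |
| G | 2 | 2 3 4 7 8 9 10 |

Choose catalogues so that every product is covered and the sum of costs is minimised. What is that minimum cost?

A, G together cover every product (A ∪ G = {1, 2, 3, 4, 5, 6, 7, 8, 9, 10}); total cost 9 + 2 = 11.
No covering selection has total cost below 11.

11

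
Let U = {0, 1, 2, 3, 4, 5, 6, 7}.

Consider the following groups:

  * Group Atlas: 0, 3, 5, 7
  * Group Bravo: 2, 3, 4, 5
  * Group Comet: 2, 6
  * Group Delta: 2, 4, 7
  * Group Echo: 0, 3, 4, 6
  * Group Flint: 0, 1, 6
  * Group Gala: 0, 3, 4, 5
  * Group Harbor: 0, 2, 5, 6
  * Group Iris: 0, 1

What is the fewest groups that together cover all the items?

Take {Atlas, Bravo, Flint}. Their union is {0, 1, 2, 3, 4, 5, 6, 7}, which is all 8 items.
No 2 of the 9 groups cover everything (all 36 combinations miss at least one item), so 3 is optimal.

3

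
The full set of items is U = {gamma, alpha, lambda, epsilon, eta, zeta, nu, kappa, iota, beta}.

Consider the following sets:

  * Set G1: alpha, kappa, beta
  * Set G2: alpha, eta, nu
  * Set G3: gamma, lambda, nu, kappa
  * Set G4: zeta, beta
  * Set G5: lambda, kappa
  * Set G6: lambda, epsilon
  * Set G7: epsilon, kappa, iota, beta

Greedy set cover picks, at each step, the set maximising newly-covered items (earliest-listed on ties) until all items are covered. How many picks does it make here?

Greedy: pick G3 (covers 4 new) → pick G7 (covers 3 new) → pick G2 (covers 2 new) → pick G4 (covers 1 new). Total picks: 4.

4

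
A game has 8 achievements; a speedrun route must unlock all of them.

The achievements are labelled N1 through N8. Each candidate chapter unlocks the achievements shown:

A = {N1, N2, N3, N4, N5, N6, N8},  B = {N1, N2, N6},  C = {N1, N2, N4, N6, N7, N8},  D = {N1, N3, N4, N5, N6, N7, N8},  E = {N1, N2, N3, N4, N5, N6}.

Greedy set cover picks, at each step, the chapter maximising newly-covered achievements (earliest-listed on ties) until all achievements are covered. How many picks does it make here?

Greedy: pick A (covers 7 new) → pick C (covers 1 new). Total picks: 2.

2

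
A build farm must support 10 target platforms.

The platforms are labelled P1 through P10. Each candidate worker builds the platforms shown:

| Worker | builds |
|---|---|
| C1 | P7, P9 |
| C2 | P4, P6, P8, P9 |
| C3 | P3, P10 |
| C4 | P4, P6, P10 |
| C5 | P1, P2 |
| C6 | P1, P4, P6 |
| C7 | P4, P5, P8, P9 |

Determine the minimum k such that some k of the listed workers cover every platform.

Take {C1, C3, C4, C5, C7}. Their union is {P1, P2, P3, P4, P5, P6, P7, P8, P9, P10}, which is all 10 platforms.
No 4 of the 7 workers cover everything (all 35 combinations miss at least one platform), so 5 is optimal.

5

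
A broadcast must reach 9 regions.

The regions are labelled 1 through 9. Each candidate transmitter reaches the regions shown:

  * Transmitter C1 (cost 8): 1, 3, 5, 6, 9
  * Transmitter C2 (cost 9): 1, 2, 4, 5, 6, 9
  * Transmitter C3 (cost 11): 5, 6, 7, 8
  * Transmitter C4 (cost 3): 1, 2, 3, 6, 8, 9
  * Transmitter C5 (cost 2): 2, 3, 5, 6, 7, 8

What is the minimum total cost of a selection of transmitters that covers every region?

C2, C5 together cover every region (C2 ∪ C5 = {1, 2, 3, 4, 5, 6, 7, 8, 9}); total cost 9 + 2 = 11.
The greedy pick C5, C4, C2 costs 14; no covering selection beats 11.

11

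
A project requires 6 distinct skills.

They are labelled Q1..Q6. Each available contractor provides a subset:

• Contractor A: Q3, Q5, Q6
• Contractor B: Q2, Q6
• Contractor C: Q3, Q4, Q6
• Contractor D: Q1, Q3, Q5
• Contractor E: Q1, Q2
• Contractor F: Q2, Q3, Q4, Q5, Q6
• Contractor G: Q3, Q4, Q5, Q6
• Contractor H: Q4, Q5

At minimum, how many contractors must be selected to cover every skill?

Take {E, G}. Their union is {Q1, Q2, Q3, Q4, Q5, Q6}, which is all 6 skills.
No single contractor has all 6 skills (the largest, F, has 5), so 2 is optimal.

2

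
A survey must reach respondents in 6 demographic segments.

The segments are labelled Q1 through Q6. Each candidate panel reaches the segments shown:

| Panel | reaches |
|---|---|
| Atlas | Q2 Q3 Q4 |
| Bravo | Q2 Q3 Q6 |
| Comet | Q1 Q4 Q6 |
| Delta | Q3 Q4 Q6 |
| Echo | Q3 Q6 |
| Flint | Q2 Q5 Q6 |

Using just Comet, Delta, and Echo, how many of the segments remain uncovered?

2

Union of Comet, Delta, Echo = {Q1, Q3, Q4, Q6}.
Not covered: Q2, Q5 — 2 segments.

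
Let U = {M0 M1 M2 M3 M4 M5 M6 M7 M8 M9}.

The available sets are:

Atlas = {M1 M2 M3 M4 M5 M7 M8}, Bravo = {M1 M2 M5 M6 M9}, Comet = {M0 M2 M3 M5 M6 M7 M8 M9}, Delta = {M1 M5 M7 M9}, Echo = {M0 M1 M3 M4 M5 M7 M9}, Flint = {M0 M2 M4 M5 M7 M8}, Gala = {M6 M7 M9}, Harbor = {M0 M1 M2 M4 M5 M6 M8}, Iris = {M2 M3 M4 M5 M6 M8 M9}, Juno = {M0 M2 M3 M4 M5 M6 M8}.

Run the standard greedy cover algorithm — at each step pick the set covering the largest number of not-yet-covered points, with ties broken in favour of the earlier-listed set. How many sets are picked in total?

2

Greedy: pick Comet (covers 8 new) → pick Atlas (covers 2 new). Total picks: 2.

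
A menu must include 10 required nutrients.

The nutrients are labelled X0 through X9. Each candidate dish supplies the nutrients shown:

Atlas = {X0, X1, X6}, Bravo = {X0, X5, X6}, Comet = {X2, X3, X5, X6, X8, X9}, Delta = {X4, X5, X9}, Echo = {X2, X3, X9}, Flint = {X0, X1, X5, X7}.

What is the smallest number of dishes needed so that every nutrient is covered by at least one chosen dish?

3

Take {Comet, Delta, Flint}. Their union is {X0, X1, X2, X3, X4, X5, X6, X7, X8, X9}, which is all 10 nutrients.
Only Delta contains X4, so Delta is forced; the remaining 7 nutrients need at least 2 more dishes (each remaining dish adds at most 4) — so at least 3 dishes are needed, and 3 is optimal.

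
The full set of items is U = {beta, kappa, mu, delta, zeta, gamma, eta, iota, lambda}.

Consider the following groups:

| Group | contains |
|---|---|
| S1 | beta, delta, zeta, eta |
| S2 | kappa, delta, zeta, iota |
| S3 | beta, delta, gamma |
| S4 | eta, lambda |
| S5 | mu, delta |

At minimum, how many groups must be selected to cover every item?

4

S2, S3, S4, and S5 cover everything between them: the union {beta, kappa, mu, delta, zeta, gamma, eta, iota, lambda} is all of U.
Only S2 contains kappa, so S2 is forced; the remaining 5 items need at least 3 more groups (each remaining group adds at most 2) — so at least 4 groups are needed, and 4 is optimal.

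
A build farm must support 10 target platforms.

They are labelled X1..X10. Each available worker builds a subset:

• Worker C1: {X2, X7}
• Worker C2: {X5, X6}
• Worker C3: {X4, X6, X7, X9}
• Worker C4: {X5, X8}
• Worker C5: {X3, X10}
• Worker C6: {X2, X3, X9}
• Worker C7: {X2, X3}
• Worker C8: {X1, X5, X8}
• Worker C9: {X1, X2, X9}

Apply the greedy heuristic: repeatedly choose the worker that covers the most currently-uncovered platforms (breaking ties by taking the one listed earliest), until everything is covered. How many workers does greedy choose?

4

Greedy: pick C3 (covers 4 new) → pick C8 (covers 3 new) → pick C5 (covers 2 new) → pick C1 (covers 1 new). Total picks: 4.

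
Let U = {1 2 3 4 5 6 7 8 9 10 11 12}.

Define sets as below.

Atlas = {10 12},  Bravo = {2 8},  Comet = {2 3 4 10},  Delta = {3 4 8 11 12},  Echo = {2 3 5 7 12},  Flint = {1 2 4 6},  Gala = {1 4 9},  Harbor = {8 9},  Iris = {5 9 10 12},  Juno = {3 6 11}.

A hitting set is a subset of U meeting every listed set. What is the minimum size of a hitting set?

H = {1, 3, 8, 12} meets every set (each contains at least one member of H), and |H| = 4.
The sets Atlas, Bravo, Gala, Juno are pairwise disjoint, so any hitting set needs a separate item for each — at least 4. Hence 4 is optimal.

4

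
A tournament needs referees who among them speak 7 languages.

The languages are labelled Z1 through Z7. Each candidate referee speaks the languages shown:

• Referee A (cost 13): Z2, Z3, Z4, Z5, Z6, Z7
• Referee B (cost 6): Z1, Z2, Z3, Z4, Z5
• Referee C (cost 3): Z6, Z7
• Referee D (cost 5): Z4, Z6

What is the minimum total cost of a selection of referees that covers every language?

9

B, C together cover every language (B ∪ C = {Z1, Z2, Z3, Z4, Z5, Z6, Z7}); total cost 6 + 3 = 9.
No covering selection has total cost below 9.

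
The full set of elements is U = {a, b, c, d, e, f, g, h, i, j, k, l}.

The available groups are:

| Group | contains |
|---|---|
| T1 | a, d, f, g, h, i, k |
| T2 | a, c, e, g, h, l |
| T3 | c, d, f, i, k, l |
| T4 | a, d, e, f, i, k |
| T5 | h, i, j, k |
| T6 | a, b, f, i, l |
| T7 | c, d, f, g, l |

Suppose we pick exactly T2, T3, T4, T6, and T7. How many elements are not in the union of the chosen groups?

1

Union of T2, T3, T4, T6, T7 = {a, b, c, d, e, f, g, h, i, k, l}.
Not covered: j — 1 element.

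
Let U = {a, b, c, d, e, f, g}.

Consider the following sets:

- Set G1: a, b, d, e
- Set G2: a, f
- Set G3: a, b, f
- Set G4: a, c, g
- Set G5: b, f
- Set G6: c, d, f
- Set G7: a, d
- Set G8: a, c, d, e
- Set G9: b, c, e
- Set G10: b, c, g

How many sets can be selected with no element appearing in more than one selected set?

G4, G5 are pairwise disjoint (G4={a,c,g}; G5={b,f}).
Every remaining set overlaps one of these, and no 3 of the listed sets are pairwise disjoint, so 2 is the maximum.

2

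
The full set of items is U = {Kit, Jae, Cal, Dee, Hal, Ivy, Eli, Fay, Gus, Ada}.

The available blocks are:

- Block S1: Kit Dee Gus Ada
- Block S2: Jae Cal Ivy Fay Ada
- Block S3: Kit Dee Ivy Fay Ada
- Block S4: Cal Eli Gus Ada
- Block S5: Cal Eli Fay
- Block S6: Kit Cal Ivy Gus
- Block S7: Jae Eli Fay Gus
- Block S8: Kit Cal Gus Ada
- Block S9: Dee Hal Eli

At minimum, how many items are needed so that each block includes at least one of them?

3

The 3 items {Jae, Cal, Dee} hit every block.
No choice of 2 items meets every block, so 3 is the minimum.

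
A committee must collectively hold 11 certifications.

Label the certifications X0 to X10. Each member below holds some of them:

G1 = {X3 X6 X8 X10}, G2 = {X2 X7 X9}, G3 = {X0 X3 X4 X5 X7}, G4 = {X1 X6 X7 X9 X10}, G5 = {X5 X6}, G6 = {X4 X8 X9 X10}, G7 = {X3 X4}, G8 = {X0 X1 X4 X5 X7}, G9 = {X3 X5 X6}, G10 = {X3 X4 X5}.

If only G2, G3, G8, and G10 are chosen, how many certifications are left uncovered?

3

Union of G2, G3, G8, G10 = {X0, X1, X2, X3, X4, X5, X7, X9}.
Not covered: X6, X8, X10 — 3 certifications.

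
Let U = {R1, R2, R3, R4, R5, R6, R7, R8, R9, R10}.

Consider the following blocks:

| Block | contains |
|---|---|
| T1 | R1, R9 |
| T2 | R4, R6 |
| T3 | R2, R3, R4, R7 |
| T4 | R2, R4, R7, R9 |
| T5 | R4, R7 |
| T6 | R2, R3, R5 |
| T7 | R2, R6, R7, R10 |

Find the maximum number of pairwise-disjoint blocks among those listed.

3

T1, T2, T6 are pairwise disjoint (T1={R1,R9}; T2={R4,R6}; T6={R2,R3,R5}).
Every remaining block overlaps one of these, and no 4 of the listed blocks are pairwise disjoint, so 3 is the maximum.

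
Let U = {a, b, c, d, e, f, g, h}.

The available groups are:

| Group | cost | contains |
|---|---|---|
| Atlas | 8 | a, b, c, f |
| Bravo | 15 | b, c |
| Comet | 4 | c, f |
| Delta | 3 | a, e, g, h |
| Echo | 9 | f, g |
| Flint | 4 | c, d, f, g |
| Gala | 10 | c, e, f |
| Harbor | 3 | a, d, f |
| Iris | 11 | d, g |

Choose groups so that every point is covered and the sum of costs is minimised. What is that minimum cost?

14

Atlas, Delta, Harbor together cover every point (Atlas ∪ Delta ∪ Harbor = {a, b, c, d, e, f, g, h}); total cost 8 + 3 + 3 = 14.
The greedy pick Delta, Flint, Atlas costs 15; no covering selection beats 14.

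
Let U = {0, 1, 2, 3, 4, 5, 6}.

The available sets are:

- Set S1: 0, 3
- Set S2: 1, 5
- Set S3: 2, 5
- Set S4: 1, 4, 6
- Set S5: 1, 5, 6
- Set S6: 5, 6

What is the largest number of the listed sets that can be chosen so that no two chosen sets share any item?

3

S1, S3, S4 are pairwise disjoint (S1={0,3}; S3={2,5}; S4={1,4,6}).
Every remaining set overlaps one of these, and no 4 of the listed sets are pairwise disjoint, so 3 is the maximum.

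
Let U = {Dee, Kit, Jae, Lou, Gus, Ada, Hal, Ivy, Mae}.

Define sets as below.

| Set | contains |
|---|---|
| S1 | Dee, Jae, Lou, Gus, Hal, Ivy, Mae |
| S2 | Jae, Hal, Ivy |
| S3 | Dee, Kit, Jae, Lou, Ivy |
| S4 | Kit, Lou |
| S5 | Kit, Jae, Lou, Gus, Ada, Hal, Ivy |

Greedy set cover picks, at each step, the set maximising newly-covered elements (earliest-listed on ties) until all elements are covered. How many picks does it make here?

Greedy: pick S1 (covers 7 new) → pick S5 (covers 2 new). Total picks: 2.

2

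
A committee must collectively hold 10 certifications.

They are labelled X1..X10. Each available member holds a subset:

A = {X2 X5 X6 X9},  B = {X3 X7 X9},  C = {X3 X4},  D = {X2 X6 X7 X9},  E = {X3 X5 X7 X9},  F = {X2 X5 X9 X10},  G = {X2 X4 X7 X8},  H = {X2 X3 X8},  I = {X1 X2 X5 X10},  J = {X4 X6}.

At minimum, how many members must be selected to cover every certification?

4

Take {B, D, G, I}. Their union is {X1, X2, X3, X4, X5, X6, X7, X8, X9, X10}, which is all 10 certifications.
No 3 of the 10 members cover everything (all 120 combinations miss at least one certification), so 4 is optimal.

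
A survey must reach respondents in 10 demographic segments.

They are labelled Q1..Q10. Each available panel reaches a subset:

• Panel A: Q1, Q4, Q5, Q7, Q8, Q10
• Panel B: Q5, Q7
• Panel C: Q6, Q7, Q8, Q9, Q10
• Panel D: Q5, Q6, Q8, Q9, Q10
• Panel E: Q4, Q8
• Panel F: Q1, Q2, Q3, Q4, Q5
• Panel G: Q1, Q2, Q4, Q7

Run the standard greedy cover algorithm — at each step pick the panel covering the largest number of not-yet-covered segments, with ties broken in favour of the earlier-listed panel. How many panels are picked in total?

Greedy: pick A (covers 6 new) → pick C (covers 2 new) → pick F (covers 2 new). Total picks: 3.
(The true minimum cover uses only 2 panels, so greedy is not optimal here.)

3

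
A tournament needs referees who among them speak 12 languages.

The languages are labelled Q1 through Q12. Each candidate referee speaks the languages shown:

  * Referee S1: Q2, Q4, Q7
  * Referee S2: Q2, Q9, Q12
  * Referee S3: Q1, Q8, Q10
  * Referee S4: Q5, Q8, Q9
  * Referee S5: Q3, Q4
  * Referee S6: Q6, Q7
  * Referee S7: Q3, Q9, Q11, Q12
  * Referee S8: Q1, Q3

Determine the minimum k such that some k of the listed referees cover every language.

5

S1 and S3 and S4 and S6 and S7 together: S1 ∪ S3 ∪ S4 ∪ S6 ∪ S7 = {Q1, Q2, Q3, Q4, Q5, Q6, Q7, Q8, Q9, Q10, Q11, Q12} — every language is covered.
No 4 of the 8 referees cover everything (all 70 combinations miss at least one language), so 5 is optimal.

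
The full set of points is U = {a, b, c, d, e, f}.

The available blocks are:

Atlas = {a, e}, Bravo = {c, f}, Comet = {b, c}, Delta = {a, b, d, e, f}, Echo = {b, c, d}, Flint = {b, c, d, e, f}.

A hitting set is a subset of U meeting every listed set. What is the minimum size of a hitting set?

The 2 points {a, c} hit every block.
The blocks Atlas, Comet are pairwise disjoint, so any hitting set needs a separate point for each — at least 2. Hence 2 is optimal.

2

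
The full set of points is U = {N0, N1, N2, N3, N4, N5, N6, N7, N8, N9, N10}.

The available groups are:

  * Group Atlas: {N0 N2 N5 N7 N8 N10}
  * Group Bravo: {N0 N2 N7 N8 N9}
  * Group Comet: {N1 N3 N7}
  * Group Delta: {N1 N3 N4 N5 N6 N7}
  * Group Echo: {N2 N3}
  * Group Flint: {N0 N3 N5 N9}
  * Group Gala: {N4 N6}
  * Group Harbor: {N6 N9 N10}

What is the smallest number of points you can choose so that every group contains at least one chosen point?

H = {N3, N6, N8} meets every group (each contains at least one member of H), and |H| = 3.
No choice of 2 points meets every group, so 3 is the minimum.

3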